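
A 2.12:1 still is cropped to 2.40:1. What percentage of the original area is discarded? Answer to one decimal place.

11.7%

2.40:1 is wider than 2.12:1, so the crop keeps the full width and trims the height.
Area ratio = (2.120)/(2.400) = 88.33%; the remaining 11.67% is cropped out.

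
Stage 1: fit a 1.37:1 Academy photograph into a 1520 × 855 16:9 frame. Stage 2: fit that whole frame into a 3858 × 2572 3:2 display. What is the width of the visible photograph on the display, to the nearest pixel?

2973 px

First fit — 1.37:1 Academy into 1520×855 spans the height: 1171.35 × 855.00.
Second fit — the 16:9 canvas into 3858×2572 spans the width: 3858.00 × 2170.12 (×2.5382 from 1520×855).
The photograph scales with it: width 1171.35 × 2.5382 ≈ 2973.07.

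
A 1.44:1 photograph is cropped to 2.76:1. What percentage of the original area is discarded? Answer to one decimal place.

Going from 1.44:1 to 2.76:1 means cutting height while keeping width.
Fraction kept = (1.440)/(2.760) ≈ 52.17%, so 47.83% is lost.

47.8%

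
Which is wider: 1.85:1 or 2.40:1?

2.40:1

1.85 and 2.4; 2.4 > 1.85.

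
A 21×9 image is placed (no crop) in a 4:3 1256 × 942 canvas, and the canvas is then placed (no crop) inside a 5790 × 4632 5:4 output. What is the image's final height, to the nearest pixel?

Inside the 1256×942 canvas the image is width-limited at 1256.00 × 538.29.
4:3 in 5790×4632: fills the width, so the intermediate becomes 5790.00 × 4342.50 — a scale of ×4.6099.
The image scales with it: height 538.29 × 4.6099 ≈ 2481.43.

2481 px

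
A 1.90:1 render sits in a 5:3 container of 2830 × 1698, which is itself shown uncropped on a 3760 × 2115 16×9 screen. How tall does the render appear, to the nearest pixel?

1.90:1 in 2830×1698: fills the width, so the render is 2830.00 × 1489.47.
The 5:3 canvas is height-limited in 3760×2115, giving 3525.00 × 2115.00; scale factor 1.2456.
So the render's height is 1489.47 × 1.2456 ≈ 1855.26.

1855 px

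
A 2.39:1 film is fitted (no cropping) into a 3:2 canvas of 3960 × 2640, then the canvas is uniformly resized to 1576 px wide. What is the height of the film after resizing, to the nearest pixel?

In the 3960×2640 frame the film fills the width: height = 3960 / 2.390 ≈ 1656.90 px.
Scaling 3960 → 1576 is ×0.3980, so the height becomes 1656.90 × 0.3980 ≈ 659.41 px.

659 px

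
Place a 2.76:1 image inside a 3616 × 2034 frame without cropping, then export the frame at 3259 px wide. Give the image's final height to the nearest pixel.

1181 px

At 3616×2034 the image is width-limited, so height = 3616 / 2.760 ≈ 1310.14 px.
Scaling 3616 → 3259 is ×0.9013, so the height becomes 1310.14 × 0.9013 ≈ 1180.80 px.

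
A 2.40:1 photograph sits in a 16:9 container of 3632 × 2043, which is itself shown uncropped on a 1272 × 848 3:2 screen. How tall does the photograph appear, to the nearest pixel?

530 px

Inside the 3632×2043 canvas the photograph is width-limited at 3632.00 × 1513.33.
Second fit — the 16:9 canvas into 1272×848 spans the width: 1272.00 × 715.50 (×0.3502 from 3632×2043).
Applying the same ×0.3502: 1513.33 → 530.00.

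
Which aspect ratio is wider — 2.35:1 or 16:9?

2.35 and 16:9 = 1.778; 2.35 > 1.778.

2.35:1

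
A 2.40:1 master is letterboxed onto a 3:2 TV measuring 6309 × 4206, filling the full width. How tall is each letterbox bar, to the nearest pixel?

789 px

Content height = 6309 / 2.400 ≈ 2628.75 px.
Black = 4206 − 2628.75 = 1577.25 px, or 788.62 per bar.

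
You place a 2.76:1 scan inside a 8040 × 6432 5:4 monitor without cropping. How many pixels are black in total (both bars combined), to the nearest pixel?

2.76:1 (2.760) > 5:4 (1.250), so the scan fills the width.
The scan is 8040 / 2.760 ≈ 2913.0435 px tall.
Black = 6432 − 2913.0435 = 3518.9565 px.
Across the 8040-px span: 3518.9565 × 8040 ≈ 28292410 px.

28292410 pixels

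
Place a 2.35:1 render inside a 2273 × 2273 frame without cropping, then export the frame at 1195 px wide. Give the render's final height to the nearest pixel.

In the 2273×2273 frame the render fills the width: height = 2273 / 2.350 ≈ 967.23 px.
Scaling 2273 → 1195 is ×0.5257, so the height becomes 967.23 × 0.5257 ≈ 508.51 px.

509 px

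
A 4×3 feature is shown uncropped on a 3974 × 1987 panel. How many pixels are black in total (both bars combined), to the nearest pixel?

4×3 is narrower than 2:1, so it spans the full height.
The feature is 1987 × 4/3 ≈ 2649.3333 px wide.
Black = 3974 − 2649.3333 = 1324.6667 px.
That's 1324.6667 × 1987 ≈ 2632113 black pixels.

2632113 pixels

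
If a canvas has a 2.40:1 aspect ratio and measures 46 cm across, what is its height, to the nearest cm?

19 cm

46 / 2.400 = 19.17.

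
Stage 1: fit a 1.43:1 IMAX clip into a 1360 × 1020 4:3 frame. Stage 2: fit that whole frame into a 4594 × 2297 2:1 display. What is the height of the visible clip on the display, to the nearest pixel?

1.43:1 IMAX in 1360×1020: fills the width, so the clip is 1360.00 × 951.05.
4:3 in 4594×2297: fills the height, so the intermediate becomes 3062.67 × 2297.00 — a scale of ×2.2520.
The clip scales with it: height 951.05 × 2.2520 ≈ 2141.72.

2142 px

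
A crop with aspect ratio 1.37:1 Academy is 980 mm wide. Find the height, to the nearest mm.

715 mm

Height = 980 / 1.370 = 715.33.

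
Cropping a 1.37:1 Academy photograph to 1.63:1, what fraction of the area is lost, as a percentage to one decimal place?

1.63:1 is wider than 1.37:1 Academy, so the crop keeps the full width and trims the height.
Fraction kept = (1.370)/(1.630) ≈ 84.05%, so 15.95% is lost.

16.0%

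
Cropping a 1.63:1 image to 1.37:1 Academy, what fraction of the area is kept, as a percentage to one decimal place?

1.37:1 Academy is narrower than 1.63:1, so the crop keeps the full height and trims the width.
(1.370)/(1.630) ≈ 0.840 of the area survives.

84.0%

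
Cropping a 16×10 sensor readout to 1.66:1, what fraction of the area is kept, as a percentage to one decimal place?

The width stays; only height is cut (since 1.66:1 is wider than 16×10).
Fraction kept = (1.600)/(1.660) ≈ 96.39%.

96.4%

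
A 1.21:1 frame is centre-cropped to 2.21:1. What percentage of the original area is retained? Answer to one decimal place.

54.8%

The width stays; only height is cut (since 2.21:1 is wider than 1.21:1).
Fraction kept = (1.210)/(2.210) ≈ 54.75%.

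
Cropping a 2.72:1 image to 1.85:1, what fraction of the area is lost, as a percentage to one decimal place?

Going from 2.72:1 to 1.85:1 means cutting width while keeping height.
(1.850)/(2.720) ≈ 0.680 of the area survives, leaving 31.99% discarded.

32.0%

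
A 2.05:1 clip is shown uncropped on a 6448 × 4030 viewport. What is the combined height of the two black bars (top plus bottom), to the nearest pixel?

2.05:1 is wider than 16:10, so it spans the full width.
Content height = 6448 / 2.050 ≈ 3145.37 px.
4030 − 3145.37 = 884.63 px of bars.

885 px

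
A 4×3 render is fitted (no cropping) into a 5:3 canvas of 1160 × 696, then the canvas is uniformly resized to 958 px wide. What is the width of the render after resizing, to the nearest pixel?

766 px

At 1160×696 the render is height-limited, so width = 696 × 4/3 ≈ 928.00 px.
Scaling 1160 → 958 is ×0.8259, so the width becomes 928.00 × 0.8259 ≈ 766.40 px.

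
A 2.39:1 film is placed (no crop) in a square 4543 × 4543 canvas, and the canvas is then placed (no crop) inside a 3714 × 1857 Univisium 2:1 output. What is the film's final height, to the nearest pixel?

First fit — 2.39:1 into 4543×4543 spans the width: 4543.00 × 1900.84.
Second fit — the square canvas into 3714×1857 spans the height: 1857.00 × 1857.00 (×0.4088 from 4543×4543).
Applying the same ×0.4088: 1900.84 → 776.99.

777 px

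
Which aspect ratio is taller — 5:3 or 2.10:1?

5:3

5:3 = 1.667 and 2.1; 2.1 > 1.667. The smaller width-to-height ratio is the taller frame.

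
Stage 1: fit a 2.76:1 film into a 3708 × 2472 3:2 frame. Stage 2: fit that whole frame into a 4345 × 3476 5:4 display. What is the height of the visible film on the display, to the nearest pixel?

2.76:1 in 3708×2472: fills the width, so the film is 3708.00 × 1343.48.
The 3:2 canvas is width-limited in 4345×3476, giving 4345.00 × 2896.67; scale factor 1.1718.
So the film's height is 1343.48 × 1.1718 ≈ 1574.28.

1574 px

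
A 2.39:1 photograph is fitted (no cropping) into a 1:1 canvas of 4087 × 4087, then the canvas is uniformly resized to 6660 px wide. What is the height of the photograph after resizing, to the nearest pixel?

2787 px

At 4087×4087 the photograph is width-limited, so height = 4087 / 2.390 ≈ 1710.04 px.
The frame scales by 6660/4087 = 1.6296; 1710.04 × 1.6296 ≈ 2786.61 px.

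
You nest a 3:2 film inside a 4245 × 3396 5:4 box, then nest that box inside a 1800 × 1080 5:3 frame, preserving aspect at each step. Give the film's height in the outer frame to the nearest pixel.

900 px

Inside the 4245×3396 canvas the film is width-limited at 4245.00 × 2830.00.
Second fit — the 5:4 canvas into 1800×1080 spans the height: 1350.00 × 1080.00 (×0.3180 from 4245×3396).
So the film's height is 2830.00 × 0.3180 ≈ 900.00.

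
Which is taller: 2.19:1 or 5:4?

5:4

2.19 and 5:4 = 1.25; 2.19 > 1.25. The smaller width-to-height ratio is the taller frame.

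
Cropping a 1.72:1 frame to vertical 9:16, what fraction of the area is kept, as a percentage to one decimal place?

32.7%

vertical 9:16 is narrower than 1.72:1, so the crop keeps the full height and trims the width.
Fraction kept = (0.562)/(1.720) ≈ 32.70%.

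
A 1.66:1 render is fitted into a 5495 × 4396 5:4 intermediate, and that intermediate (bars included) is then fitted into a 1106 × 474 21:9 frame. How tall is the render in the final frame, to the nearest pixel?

First fit — 1.66:1 into 5495×4396 spans the width: 5495.00 × 3310.24.
5:4 in 1106×474: fills the height, so the intermediate becomes 592.50 × 474.00 — a scale of ×0.1078.
The render scales with it: height 3310.24 × 0.1078 ≈ 356.93.

357 px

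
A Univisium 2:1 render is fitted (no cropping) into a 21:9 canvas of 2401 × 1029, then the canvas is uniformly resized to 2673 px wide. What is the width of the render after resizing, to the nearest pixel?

Fitted into 2401×1029, the render spans the height; its width is 1029 × 2/1 ≈ 2058.00 px.
The frame scales by 2673/2401 = 1.1133; 2058.00 × 1.1133 ≈ 2291.14 px.

2291 px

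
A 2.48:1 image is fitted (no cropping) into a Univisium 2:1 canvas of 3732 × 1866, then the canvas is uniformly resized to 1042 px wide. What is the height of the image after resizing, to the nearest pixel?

At 3732×1866 the image is width-limited, so height = 3732 / 2.480 ≈ 1504.84 px.
Resizing to 1042 px wide multiplies everything by 0.2792: 1504.84 → 420.16 px.

420 px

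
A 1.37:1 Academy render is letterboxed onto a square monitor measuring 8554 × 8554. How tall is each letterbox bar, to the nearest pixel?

1.37:1 Academy (1.370) > square (1.000), so the render fills the width.
That makes the image 6243.80 px tall (8554 / 1.370).
Black = 8554 − 6243.80 = 2310.20 px, or 1155.10 per bar.

1155 px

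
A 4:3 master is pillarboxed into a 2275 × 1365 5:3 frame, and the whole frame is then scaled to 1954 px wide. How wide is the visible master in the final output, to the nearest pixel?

1563 px

In the 2275×1365 frame the master fills the height: width = 1365 × 4/3 ≈ 1820.00 px.
The frame scales by 1954/2275 = 0.8589; 1820.00 × 0.8589 ≈ 1563.20 px.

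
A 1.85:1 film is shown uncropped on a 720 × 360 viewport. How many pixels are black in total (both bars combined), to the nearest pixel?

1.85:1 is narrower than Univisium 2:1, so it spans the full height.
The film is 360 × 1.850 ≈ 666.0000 px wide.
720 − 666.0000 = 54.0000 px of bars.
That's 54.0000 × 360 ≈ 19440 black pixels.

19440 pixels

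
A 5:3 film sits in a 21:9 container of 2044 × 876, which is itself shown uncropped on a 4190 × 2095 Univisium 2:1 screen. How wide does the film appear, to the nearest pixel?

2993 px

First fit — 5:3 into 2044×876 spans the height: 1460.00 × 876.00.
The 21:9 canvas is width-limited in 4190×2095, giving 4190.00 × 1795.71; scale factor 2.0499.
Applying the same ×2.0499: 1460.00 → 2992.86.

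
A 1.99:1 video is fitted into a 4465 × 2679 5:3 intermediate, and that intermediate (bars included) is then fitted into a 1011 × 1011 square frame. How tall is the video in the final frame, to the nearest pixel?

508 px

1.99:1 in 4465×2679: fills the width, so the video is 4465.00 × 2243.72.
The 5:3 canvas is width-limited in 1011×1011, giving 1011.00 × 606.60; scale factor 0.2264.
Applying the same ×0.2264: 2243.72 → 508.04.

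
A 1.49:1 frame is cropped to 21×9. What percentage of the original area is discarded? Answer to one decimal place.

36.1%

The width stays; only height is cut (since 21×9 is wider than 1.49:1).
Fraction kept = (1.490)/(2.333) ≈ 63.86%, so 36.14% is lost.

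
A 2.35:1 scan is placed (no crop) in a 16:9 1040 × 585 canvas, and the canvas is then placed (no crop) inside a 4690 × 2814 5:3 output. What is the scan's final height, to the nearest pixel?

1996 px

2.35:1 in 1040×585: fills the width, so the scan is 1040.00 × 442.55.
The 16:9 canvas is width-limited in 4690×2814, giving 4690.00 × 2638.12; scale factor 4.5096.
The scan scales with it: height 442.55 × 4.5096 ≈ 1995.74.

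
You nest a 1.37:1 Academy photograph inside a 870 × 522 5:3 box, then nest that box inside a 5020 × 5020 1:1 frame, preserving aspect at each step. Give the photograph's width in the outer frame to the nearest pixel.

Inside the 870×522 canvas the photograph is height-limited at 715.14 × 522.00.
The 5:3 canvas is width-limited in 5020×5020, giving 5020.00 × 3012.00; scale factor 5.7701.
Applying the same ×5.7701: 715.14 → 4126.44.

4126 px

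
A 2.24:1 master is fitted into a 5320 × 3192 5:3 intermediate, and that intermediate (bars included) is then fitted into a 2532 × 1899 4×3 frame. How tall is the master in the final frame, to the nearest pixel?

First fit — 2.24:1 into 5320×3192 spans the width: 5320.00 × 2375.00.
Second fit — the 5:3 canvas into 2532×1899 spans the width: 2532.00 × 1519.20 (×0.4759 from 5320×3192).
So the master's height is 2375.00 × 0.4759 ≈ 1130.36.

1130 px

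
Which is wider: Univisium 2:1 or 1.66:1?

Univisium 2:1 = 2 and 1.66; 2 > 1.66.

Univisium 2:1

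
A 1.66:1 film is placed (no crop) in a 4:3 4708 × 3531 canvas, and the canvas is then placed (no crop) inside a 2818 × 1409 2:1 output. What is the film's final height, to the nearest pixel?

1132 px

First fit — 1.66:1 into 4708×3531 spans the width: 4708.00 × 2836.14.
4:3 in 2818×1409: fills the height, so the intermediate becomes 1878.67 × 1409.00 — a scale of ×0.3990.
So the film's height is 2836.14 × 0.3990 ≈ 1131.73.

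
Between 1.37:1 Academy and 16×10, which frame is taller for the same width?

1.37 and 16×10 = 1.6; 1.6 > 1.37. The smaller width-to-height ratio is the taller frame.

1.37:1 Academy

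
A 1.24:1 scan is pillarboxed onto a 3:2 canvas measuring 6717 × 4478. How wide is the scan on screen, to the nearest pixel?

Since 1.240 < 1.500, the scan is height-limited.
The scan is 4478 × 1.240 ≈ 5552.72 px wide.

5553 px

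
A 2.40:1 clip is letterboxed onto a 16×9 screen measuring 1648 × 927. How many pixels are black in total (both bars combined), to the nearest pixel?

396069 pixels

Since 2.400 > 1.778, the clip is width-limited.
Content height = 1648 / 2.400 ≈ 686.6667 px.
Black = 927 − 686.6667 = 240.3333 px.
Bar area = 240.3333 × 1648 ≈ 396069 px.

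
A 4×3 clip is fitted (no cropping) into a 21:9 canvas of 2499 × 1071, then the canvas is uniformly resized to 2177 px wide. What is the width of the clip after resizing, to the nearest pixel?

1244 px

Fitted into 2499×1071, the clip spans the height; its width is 1071 × 4/3 ≈ 1428.00 px.
The frame scales by 2177/2499 = 0.8711; 1428.00 × 0.8711 ≈ 1244.00 px.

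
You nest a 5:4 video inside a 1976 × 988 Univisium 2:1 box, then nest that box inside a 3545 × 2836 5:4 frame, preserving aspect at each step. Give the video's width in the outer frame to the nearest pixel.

First fit — 5:4 into 1976×988 spans the height: 1235.00 × 988.00.
The Univisium 2:1 canvas is width-limited in 3545×2836, giving 3545.00 × 1772.50; scale factor 1.7940.
So the video's width is 1235.00 × 1.7940 ≈ 2215.62.

2216 px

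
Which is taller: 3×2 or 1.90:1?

3×2 = 1.5 and 1.9; 1.9 > 1.5. The smaller width-to-height ratio is the taller frame.

3×2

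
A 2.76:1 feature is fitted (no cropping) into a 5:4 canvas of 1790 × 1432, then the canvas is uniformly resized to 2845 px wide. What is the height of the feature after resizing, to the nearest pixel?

Fitted into 1790×1432, the feature spans the width; its height is 1790 / 2.760 ≈ 648.55 px.
Resizing to 2845 px wide multiplies everything by 1.5894: 648.55 → 1030.80 px.

1031 px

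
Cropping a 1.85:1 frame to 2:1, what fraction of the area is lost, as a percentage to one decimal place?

7.5%

2:1 is wider than 1.85:1, so the crop keeps the full width and trims the height.
Fraction kept = (1.850)/(2.000) ≈ 92.50%, so 7.50% is lost.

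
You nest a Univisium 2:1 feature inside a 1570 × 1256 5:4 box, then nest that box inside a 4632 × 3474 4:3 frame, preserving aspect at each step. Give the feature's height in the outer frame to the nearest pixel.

2171 px

Inside the 1570×1256 canvas the feature is width-limited at 1570.00 × 785.00.
5:4 in 4632×3474: fills the height, so the intermediate becomes 4342.50 × 3474.00 — a scale of ×2.7659.
So the feature's height is 785.00 × 2.7659 ≈ 2171.25.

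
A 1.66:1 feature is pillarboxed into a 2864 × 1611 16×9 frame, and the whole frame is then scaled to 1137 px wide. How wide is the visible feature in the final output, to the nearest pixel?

At 2864×1611 the feature is height-limited, so width = 1611 × 1.660 ≈ 2674.26 px.
Resizing to 1137 px wide multiplies everything by 0.3970: 2674.26 → 1061.67 px.

1062 px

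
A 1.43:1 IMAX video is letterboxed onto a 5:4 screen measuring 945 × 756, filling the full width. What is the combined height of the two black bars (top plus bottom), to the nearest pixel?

95 px

The video is 945 / 1.430 ≈ 660.84 px tall.
756 − 660.84 = 95.16 px of bars.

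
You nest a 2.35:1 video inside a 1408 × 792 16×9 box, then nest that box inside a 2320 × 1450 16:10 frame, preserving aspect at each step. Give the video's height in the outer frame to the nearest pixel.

First fit — 2.35:1 into 1408×792 spans the width: 1408.00 × 599.15.
Second fit — the 16×9 canvas into 2320×1450 spans the width: 2320.00 × 1305.00 (×1.6477 from 1408×792).
The video scales with it: height 599.15 × 1.6477 ≈ 987.23.

987 px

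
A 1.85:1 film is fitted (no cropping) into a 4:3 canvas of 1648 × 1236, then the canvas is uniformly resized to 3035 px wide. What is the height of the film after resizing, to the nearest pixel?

1641 px

Fitted into 1648×1236, the film spans the width; its height is 1648 / 1.850 ≈ 890.81 px.
The frame scales by 3035/1648 = 1.8416; 890.81 × 1.8416 ≈ 1640.54 px.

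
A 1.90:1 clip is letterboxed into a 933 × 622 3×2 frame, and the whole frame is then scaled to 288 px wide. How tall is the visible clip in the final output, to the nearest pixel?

152 px

In the 933×622 frame the clip fills the width: height = 933 / 1.900 ≈ 491.05 px.
Resizing to 288 px wide multiplies everything by 0.3087: 491.05 → 151.58 px.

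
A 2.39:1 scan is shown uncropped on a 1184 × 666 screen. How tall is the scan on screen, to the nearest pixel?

Since 2.390 > 1.778, the scan is width-limited.
The scan is 1184 / 2.390 ≈ 495.40 px tall.

495 px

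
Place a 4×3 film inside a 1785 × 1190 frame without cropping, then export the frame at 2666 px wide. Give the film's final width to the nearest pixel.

2370 px

In the 1785×1190 frame the film fills the height: width = 1190 × 4/3 ≈ 1586.67 px.
The frame scales by 2666/1785 = 1.4936; 1586.67 × 1.4936 ≈ 2369.78 px.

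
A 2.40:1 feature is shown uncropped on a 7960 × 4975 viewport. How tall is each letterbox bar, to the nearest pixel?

2.40:1 (2.400) > 16:10 (1.600), so the feature fills the width.
Content height = 7960 / 2.400 ≈ 3316.67 px.
Leftover height: 4975 − 3316.67 = 1658.33 px → 829.17 each side.

829 px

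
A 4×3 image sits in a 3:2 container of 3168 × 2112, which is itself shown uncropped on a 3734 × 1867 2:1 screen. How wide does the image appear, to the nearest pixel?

Inside the 3168×2112 canvas the image is height-limited at 2816.00 × 2112.00.
Second fit — the 3:2 canvas into 3734×1867 spans the height: 2800.50 × 1867.00 (×0.8840 from 3168×2112).
Applying the same ×0.8840: 2816.00 → 2489.33.

2489 px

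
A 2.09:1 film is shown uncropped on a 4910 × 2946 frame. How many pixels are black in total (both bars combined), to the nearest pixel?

2.09:1 (2.090) > 5:3 (1.667), so the film fills the width.
That makes the image 2349.2823 px tall (4910 / 2.090).
Black = 2946 − 2349.2823 = 596.7177 px.
That's 596.7177 × 4910 ≈ 2929884 black pixels.

2929884 pixels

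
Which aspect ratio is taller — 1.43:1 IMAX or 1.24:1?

1.43 and 1.24; 1.43 > 1.24. The smaller width-to-height ratio is the taller frame.

1.24:1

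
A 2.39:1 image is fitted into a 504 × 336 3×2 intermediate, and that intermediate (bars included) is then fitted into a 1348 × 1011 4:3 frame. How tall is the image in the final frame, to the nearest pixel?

564 px

2.39:1 in 504×336: fills the width, so the image is 504.00 × 210.88.
Second fit — the 3×2 canvas into 1348×1011 spans the width: 1348.00 × 898.67 (×2.6746 from 504×336).
So the image's height is 210.88 × 2.6746 ≈ 564.02.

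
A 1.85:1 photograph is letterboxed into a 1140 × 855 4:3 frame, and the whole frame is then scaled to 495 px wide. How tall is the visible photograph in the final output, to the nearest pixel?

268 px

Fitted into 1140×855, the photograph spans the width; its height is 1140 / 1.850 ≈ 616.22 px.
The frame scales by 495/1140 = 0.4342; 616.22 × 0.4342 ≈ 267.57 px.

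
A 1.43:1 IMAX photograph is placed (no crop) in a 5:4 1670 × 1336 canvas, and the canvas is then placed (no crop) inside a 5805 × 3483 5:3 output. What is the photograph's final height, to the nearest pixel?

First fit — 1.43:1 IMAX into 1670×1336 spans the width: 1670.00 × 1167.83.
Second fit — the 5:4 canvas into 5805×3483 spans the height: 4353.75 × 3483.00 (×2.6070 from 1670×1336).
So the photograph's height is 1167.83 × 2.6070 ≈ 3044.58.

3045 px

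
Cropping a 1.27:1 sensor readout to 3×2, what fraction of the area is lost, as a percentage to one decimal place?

15.3%

Going from 1.27:1 to 3×2 means cutting height while keeping width.
Fraction kept = (1.270)/(1.500) ≈ 84.67%, so 15.33% is lost.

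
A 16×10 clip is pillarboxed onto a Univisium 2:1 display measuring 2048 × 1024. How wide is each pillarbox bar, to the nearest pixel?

Since 1.600 < 2.000, the clip is height-limited.
That makes the image 1638.40 px wide (1024 × 16/10).
2048 − 1638.40 = 409.60 px of bars (204.80 each).

205 px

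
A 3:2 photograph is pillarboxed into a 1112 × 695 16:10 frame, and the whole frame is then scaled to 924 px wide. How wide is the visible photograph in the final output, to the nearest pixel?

In the 1112×695 frame the photograph fills the height: width = 695 × 3/2 ≈ 1042.50 px.
The frame scales by 924/1112 = 0.8309; 1042.50 × 0.8309 ≈ 866.25 px.

866 px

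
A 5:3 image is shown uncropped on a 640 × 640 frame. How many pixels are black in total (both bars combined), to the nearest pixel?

163840 pixels

5:3 is wider than square, so it spans the full width.
The image is 640 × 3/5 ≈ 384.0000 px tall.
Leftover height: 640 − 384.0000 = 256.0000 px.
Bar area = 256.0000 × 640 ≈ 163840 px.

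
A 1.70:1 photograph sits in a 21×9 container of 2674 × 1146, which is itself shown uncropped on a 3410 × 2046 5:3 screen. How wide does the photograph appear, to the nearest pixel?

2484 px

1.70:1 in 2674×1146: fills the height, so the photograph is 1948.20 × 1146.00.
21×9 in 3410×2046: fills the width, so the intermediate becomes 3410.00 × 1461.43 — a scale of ×1.2752.
The photograph scales with it: width 1948.20 × 1.2752 ≈ 2484.43.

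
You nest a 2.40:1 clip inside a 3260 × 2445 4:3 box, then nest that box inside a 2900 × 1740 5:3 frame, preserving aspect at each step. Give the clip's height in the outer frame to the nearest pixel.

967 px

First fit — 2.40:1 into 3260×2445 spans the width: 3260.00 × 1358.33.
The 4:3 canvas is height-limited in 2900×1740, giving 2320.00 × 1740.00; scale factor 0.7117.
The clip scales with it: height 1358.33 × 0.7117 ≈ 966.67.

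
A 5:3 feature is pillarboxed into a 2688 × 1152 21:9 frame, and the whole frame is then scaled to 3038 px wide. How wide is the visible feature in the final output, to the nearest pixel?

At 2688×1152 the feature is height-limited, so width = 1152 × 5/3 ≈ 1920.00 px.
Scaling 2688 → 3038 is ×1.1302, so the width becomes 1920.00 × 1.1302 ≈ 2170.00 px.

2170 px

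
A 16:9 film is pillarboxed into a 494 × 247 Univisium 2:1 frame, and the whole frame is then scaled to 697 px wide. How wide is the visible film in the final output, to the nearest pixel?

620 px

At 494×247 the film is height-limited, so width = 247 × 16/9 ≈ 439.11 px.
Scaling 494 → 697 is ×1.4109, so the width becomes 439.11 × 1.4109 ≈ 619.56 px.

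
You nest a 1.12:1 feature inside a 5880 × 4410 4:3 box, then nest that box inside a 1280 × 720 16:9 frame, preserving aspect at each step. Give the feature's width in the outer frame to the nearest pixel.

First fit — 1.12:1 into 5880×4410 spans the height: 4939.20 × 4410.00.
4:3 in 1280×720: fills the height, so the intermediate becomes 960.00 × 720.00 — a scale of ×0.1633.
The feature scales with it: width 4939.20 × 0.1633 ≈ 806.40.

806 px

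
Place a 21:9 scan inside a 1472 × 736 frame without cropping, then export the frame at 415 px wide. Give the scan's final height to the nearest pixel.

178 px

Fitted into 1472×736, the scan spans the width; its height is 1472 × 9/21 ≈ 630.86 px.
The frame scales by 415/1472 = 0.2819; 630.86 × 0.2819 ≈ 177.86 px.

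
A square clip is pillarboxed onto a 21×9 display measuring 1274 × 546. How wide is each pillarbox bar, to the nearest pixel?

364 px

Since 1.000 < 2.333, the clip is height-limited.
That makes the image 546.00 px wide (546 × 1/1).
1274 − 546.00 = 728.00 px of bars (364.00 each).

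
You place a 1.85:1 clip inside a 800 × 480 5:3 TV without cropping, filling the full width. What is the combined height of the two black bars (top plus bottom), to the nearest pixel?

That makes the image 432.43 px tall (800 / 1.850).
Black = 480 − 432.43 = 47.57 px.

48 px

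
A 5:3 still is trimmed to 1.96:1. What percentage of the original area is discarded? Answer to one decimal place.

15.0%

Going from 5:3 to 1.96:1 means cutting height while keeping width.
Fraction kept = (1.667)/(1.960) ≈ 85.03%, so 14.97% is lost.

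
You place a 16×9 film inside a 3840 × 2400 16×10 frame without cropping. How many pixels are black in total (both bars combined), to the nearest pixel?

921600 pixels

16×9 is wider than 16×10, so it spans the full width.
Content height = 3840 × 9/16 ≈ 2160.0000 px.
Black = 2400 − 2160.0000 = 240.0000 px.
That's 240.0000 × 3840 ≈ 921600 black pixels.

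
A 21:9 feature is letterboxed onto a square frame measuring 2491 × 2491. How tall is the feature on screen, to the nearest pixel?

Since 2.333 > 1.000, the feature is width-limited.
The feature is 2491 × 9/21 ≈ 1067.57 px tall.

1068 px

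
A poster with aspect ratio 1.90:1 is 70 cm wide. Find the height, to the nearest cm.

70 / 1.900 = 36.84.

37 cm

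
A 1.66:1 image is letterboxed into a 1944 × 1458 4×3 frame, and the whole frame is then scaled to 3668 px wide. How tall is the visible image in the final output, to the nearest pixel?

In the 1944×1458 frame the image fills the width: height = 1944 / 1.660 ≈ 1171.08 px.
The frame scales by 3668/1944 = 1.8868; 1171.08 × 1.8868 ≈ 2209.64 px.

2210 px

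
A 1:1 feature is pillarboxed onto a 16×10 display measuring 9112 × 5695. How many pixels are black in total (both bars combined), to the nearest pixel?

1:1 (1.000) < 16×10 (1.600), so the feature fills the height.
Content width = 5695 × 1/1 ≈ 5695.0000 px.
9112 − 5695.0000 = 3417.0000 px of bars.
Across the 5695-px span: 3417.0000 × 5695 ≈ 19459815 px.

19459815 pixels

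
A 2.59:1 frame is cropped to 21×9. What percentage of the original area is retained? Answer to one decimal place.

90.1%

21×9 is narrower than 2.59:1, so the crop keeps the full height and trims the width.
Area ratio = (2.333)/(2.590) = 90.09% retained.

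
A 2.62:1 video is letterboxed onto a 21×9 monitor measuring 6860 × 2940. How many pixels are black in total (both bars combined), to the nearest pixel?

2206721 pixels

2.62:1 (2.620) > 21×9 (2.333), so the video fills the width.
Content height = 6860 / 2.620 ≈ 2618.3206 px.
Leftover height: 2940 − 2618.3206 = 321.6794 px.
That's 321.6794 × 6860 ≈ 2206721 black pixels.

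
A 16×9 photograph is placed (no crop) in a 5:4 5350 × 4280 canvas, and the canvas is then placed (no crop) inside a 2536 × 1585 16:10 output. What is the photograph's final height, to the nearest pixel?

Inside the 5350×4280 canvas the photograph is width-limited at 5350.00 × 3009.38.
5:4 in 2536×1585: fills the height, so the intermediate becomes 1981.25 × 1585.00 — a scale of ×0.3703.
Applying the same ×0.3703: 3009.38 → 1114.45.

1114 px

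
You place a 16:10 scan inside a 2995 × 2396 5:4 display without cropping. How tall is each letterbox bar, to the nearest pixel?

262 px

Since 1.600 > 1.250, the scan is width-limited.
Content height = 2995 × 10/16 ≈ 1871.88 px.
2396 − 1871.88 = 524.12 px of bars (262.06 each).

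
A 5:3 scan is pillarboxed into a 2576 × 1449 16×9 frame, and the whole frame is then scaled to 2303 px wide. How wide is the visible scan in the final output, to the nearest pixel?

2159 px

Fitted into 2576×1449, the scan spans the height; its width is 1449 × 5/3 ≈ 2415.00 px.
Scaling 2576 → 2303 is ×0.8940, so the width becomes 2415.00 × 0.8940 ≈ 2159.06 px.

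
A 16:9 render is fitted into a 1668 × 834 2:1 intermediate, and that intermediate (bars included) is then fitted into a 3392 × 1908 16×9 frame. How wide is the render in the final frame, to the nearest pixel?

3015 px

First fit — 16:9 into 1668×834 spans the height: 1482.67 × 834.00.
The 2:1 canvas is width-limited in 3392×1908, giving 3392.00 × 1696.00; scale factor 2.0336.
So the render's width is 1482.67 × 2.0336 ≈ 3015.11.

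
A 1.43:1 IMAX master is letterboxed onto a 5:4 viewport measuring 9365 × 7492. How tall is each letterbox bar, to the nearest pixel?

472 px

Since 1.430 > 1.250, the master is width-limited.
The master is 9365 / 1.430 ≈ 6548.95 px tall.
Leftover height: 7492 − 6548.95 = 943.05 px → 471.52 each side.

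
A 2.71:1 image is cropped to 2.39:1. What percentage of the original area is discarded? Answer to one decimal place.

2.39:1 is narrower than 2.71:1, so the crop keeps the full height and trims the width.
Area ratio = (2.390)/(2.710) = 88.19%; the remaining 11.81% is cropped out.

11.8%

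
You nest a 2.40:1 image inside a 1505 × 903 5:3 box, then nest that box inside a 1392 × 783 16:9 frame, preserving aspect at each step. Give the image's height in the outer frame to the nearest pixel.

544 px

2.40:1 in 1505×903: fills the width, so the image is 1505.00 × 627.08.
Second fit — the 5:3 canvas into 1392×783 spans the height: 1305.00 × 783.00 (×0.8671 from 1505×903).
Applying the same ×0.8671: 627.08 → 543.75.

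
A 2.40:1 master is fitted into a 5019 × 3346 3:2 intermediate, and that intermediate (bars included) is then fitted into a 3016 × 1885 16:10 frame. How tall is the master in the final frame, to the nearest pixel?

1178 px

First fit — 2.40:1 into 5019×3346 spans the width: 5019.00 × 2091.25.
The 3:2 canvas is height-limited in 3016×1885, giving 2827.50 × 1885.00; scale factor 0.5634.
The master scales with it: height 2091.25 × 0.5634 ≈ 1178.12.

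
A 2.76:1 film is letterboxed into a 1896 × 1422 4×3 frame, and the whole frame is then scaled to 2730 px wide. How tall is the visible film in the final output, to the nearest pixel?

989 px

In the 1896×1422 frame the film fills the width: height = 1896 / 2.760 ≈ 686.96 px.
Resizing to 2730 px wide multiplies everything by 1.4399: 686.96 → 989.13 px.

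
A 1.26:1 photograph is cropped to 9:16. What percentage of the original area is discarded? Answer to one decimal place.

55.4%

9:16 is narrower than 1.26:1, so the crop keeps the full height and trims the width.
Fraction kept = (0.562)/(1.260) ≈ 44.64%, so 55.36% is lost.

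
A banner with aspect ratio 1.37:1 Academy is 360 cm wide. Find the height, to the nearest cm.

Height = 360 / 1.370 = 262.77.

263 cm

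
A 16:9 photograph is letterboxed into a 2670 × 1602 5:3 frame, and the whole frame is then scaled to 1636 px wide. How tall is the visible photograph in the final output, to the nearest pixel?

920 px

Fitted into 2670×1602, the photograph spans the width; its height is 2670 × 9/16 ≈ 1501.88 px.
Scaling 2670 → 1636 is ×0.6127, so the height becomes 1501.88 × 0.6127 ≈ 920.25 px.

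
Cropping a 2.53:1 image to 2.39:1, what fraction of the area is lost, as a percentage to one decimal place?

Going from 2.53:1 to 2.39:1 means cutting width while keeping height.
(2.390)/(2.530) ≈ 0.945 of the area survives, leaving 5.53% discarded.

5.5%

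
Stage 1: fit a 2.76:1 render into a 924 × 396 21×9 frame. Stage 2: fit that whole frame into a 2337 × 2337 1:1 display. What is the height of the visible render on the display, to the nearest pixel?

Inside the 924×396 canvas the render is width-limited at 924.00 × 334.78.
21×9 in 2337×2337: fills the width, so the intermediate becomes 2337.00 × 1001.57 — a scale of ×2.5292.
The render scales with it: height 334.78 × 2.5292 ≈ 846.74.

847 px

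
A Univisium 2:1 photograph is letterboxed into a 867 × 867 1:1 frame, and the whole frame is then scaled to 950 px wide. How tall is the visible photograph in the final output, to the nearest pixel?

475 px

At 867×867 the photograph is width-limited, so height = 867 × 1/2 ≈ 433.50 px.
The frame scales by 950/867 = 1.0957; 433.50 × 1.0957 ≈ 475.00 px.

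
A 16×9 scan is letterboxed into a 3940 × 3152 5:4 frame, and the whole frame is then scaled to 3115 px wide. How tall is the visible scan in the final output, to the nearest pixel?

In the 3940×3152 frame the scan fills the width: height = 3940 × 9/16 ≈ 2216.25 px.
Resizing to 3115 px wide multiplies everything by 0.7906: 2216.25 → 1752.19 px.

1752 px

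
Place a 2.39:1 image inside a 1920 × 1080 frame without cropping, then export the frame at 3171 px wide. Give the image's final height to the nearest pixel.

1327 px

At 1920×1080 the image is width-limited, so height = 1920 / 2.390 ≈ 803.35 px.
Scaling 1920 → 3171 is ×1.6516, so the height becomes 803.35 × 1.6516 ≈ 1326.78 px.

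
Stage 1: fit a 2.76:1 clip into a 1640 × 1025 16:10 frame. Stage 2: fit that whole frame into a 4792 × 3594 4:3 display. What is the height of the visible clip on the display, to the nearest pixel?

2.76:1 in 1640×1025: fills the width, so the clip is 1640.00 × 594.20.
16:10 in 4792×3594: fills the width, so the intermediate becomes 4792.00 × 2995.00 — a scale of ×2.9220.
So the clip's height is 594.20 × 2.9220 ≈ 1736.23.

1736 px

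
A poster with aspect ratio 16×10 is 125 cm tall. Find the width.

At 16×10, 125 / 10 × 16 ≈ 200.

200 cm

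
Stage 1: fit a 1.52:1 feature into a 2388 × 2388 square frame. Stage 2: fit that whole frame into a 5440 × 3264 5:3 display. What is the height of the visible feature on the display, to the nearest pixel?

2147 px

1.52:1 in 2388×2388: fills the width, so the feature is 2388.00 × 1571.05.
Second fit — the square canvas into 5440×3264 spans the height: 3264.00 × 3264.00 (×1.3668 from 2388×2388).
So the feature's height is 1571.05 × 1.3668 ≈ 2147.37.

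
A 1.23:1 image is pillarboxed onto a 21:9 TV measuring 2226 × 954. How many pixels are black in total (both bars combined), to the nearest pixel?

Since 1.230 < 2.333, the image is height-limited.
That makes the image 1173.4200 px wide (954 × 1.230).
Leftover width: 2226 − 1173.4200 = 1052.5800 px.
Bar area = 1052.5800 × 954 ≈ 1004161 px.

1004161 pixels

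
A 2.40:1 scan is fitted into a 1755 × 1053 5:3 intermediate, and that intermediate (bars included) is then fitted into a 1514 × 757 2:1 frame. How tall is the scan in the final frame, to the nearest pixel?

526 px

Inside the 1755×1053 canvas the scan is width-limited at 1755.00 × 731.25.
5:3 in 1514×757: fills the height, so the intermediate becomes 1261.67 × 757.00 — a scale of ×0.7189.
The scan scales with it: height 731.25 × 0.7189 ≈ 525.69.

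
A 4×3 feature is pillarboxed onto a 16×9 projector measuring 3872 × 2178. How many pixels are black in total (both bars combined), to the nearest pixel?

4×3 (1.333) < 16×9 (1.778), so the feature fills the height.
Content width = 2178 × 4/3 ≈ 2904.0000 px.
Leftover width: 3872 − 2904.0000 = 968.0000 px.
That's 968.0000 × 2178 ≈ 2108304 black pixels.

2108304 pixels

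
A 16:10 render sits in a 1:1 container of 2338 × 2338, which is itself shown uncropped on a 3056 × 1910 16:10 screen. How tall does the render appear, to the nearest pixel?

First fit — 16:10 into 2338×2338 spans the width: 2338.00 × 1461.25.
1:1 in 3056×1910: fills the height, so the intermediate becomes 1910.00 × 1910.00 — a scale of ×0.8169.
Applying the same ×0.8169: 1461.25 → 1193.75.

1194 px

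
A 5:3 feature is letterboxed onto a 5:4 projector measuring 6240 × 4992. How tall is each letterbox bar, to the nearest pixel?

624 px

5:3 (1.667) > 5:4 (1.250), so the feature fills the width.
Content height = 6240 × 3/5 ≈ 3744.00 px.
Leftover height: 4992 − 3744.00 = 1248.00 px → 624.00 each side.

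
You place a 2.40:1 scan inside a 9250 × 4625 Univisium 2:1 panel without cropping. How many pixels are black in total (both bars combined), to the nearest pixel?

2.40:1 is wider than Univisium 2:1, so it spans the full width.
The scan is 9250 / 2.400 ≈ 3854.1667 px tall.
Leftover height: 4625 − 3854.1667 = 770.8333 px.
Across the 9250-px span: 770.8333 × 9250 ≈ 7130208 px.

7130208 pixels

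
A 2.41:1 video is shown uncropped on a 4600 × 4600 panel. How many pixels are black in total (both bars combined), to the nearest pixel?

12379917 pixels

Since 2.410 > 1.000, the video is width-limited.
That makes the image 1908.7137 px tall (4600 / 2.410).
4600 − 1908.7137 = 2691.2863 px of bars.
That's 2691.2863 × 4600 ≈ 12379917 black pixels.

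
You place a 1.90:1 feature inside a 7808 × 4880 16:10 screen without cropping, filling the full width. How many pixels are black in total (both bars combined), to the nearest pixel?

6016269 pixels

The feature is 7808 / 1.900 ≈ 4109.4737 px tall.
Leftover height: 4880 − 4109.4737 = 770.5263 px.
Across the 7808-px span: 770.5263 × 7808 ≈ 6016269 px.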